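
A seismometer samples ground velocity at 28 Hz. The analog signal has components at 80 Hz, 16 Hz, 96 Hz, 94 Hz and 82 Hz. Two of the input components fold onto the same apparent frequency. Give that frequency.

fs/2 = 14 Hz.
80 Hz mod fs = 24 Hz.
24 Hz > fs/2 = 14 Hz, folds to fs − 24 Hz = 4 Hz.
16 Hz > fs/2 = 14 Hz, folds to fs − 16 Hz = 12 Hz.
96 Hz mod fs = 12 Hz.
12 Hz ≤ fs/2 = 14 Hz, appears at 12 Hz.
94 Hz mod fs = 10 Hz.
10 Hz ≤ fs/2 = 14 Hz, appears at 10 Hz.
82 Hz mod fs = 26 Hz.
26 Hz > fs/2 = 14 Hz, folds to fs − 26 Hz = 2 Hz.
16 Hz and 96 Hz both map to 12 Hz.

12 Hz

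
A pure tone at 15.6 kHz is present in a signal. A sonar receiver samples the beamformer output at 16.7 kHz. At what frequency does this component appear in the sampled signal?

15.6 kHz > fs/2 = 8.35 kHz, folds to fs − 15.6 kHz = 1.1 kHz.

1.1 kHz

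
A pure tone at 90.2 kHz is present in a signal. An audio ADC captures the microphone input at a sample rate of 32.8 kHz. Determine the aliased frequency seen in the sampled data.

8.2 kHz

90.2 kHz mod fs = 24.6 kHz.
24.6 kHz > fs/2 = 16.4 kHz, folds to fs − 24.6 kHz = 8.2 kHz.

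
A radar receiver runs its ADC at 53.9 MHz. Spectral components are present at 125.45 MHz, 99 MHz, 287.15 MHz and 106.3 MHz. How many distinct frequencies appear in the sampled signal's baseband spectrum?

3

fs/2 = 26.95 MHz.
125.45 MHz mod fs = 17.65 MHz.
17.65 MHz ≤ fs/2 = 26.95 MHz, appears at 17.65 MHz.
99 MHz mod fs = 45.1 MHz.
45.1 MHz > fs/2 = 26.95 MHz, folds to fs − 45.1 MHz = 8.8 MHz.
287.15 MHz mod fs = 17.65 MHz.
17.65 MHz ≤ fs/2 = 26.95 MHz, appears at 17.65 MHz.
106.3 MHz mod fs = 52.4 MHz.
52.4 MHz > fs/2 = 26.95 MHz, folds to fs − 52.4 MHz = 1.5 MHz.
Distinct values: {1.5 MHz, 8.8 MHz, 17.65 MHz} → 3.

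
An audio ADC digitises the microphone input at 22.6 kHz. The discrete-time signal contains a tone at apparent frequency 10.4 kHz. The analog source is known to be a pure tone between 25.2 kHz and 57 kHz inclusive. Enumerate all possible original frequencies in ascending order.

33 kHz, 34.8 kHz, 55.6 kHz

Frequencies that alias to 10.4 kHz are k·fs ± 10.4 kHz for integer k ≥ 0.
k=0: 10.4 kHz.
k=1: 12.2 kHz, 33 kHz.
k=2: 34.8 kHz, 55.6 kHz.
k=3: 57.4 kHz, 78.2 kHz.
Within [25.2 kHz, 57 kHz]: 33 kHz, 34.8 kHz, 55.6 kHz.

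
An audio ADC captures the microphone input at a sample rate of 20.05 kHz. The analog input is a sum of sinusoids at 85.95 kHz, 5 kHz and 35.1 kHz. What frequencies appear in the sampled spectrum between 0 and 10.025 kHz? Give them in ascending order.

fs/2 = 10.025 kHz.
85.95 kHz mod fs = 5.75 kHz.
5.75 kHz ≤ fs/2 = 10.025 kHz, appears at 5.75 kHz.
5 kHz ≤ fs/2 = 10.025 kHz, passes unchanged.
35.1 kHz mod fs = 15.05 kHz.
15.05 kHz > fs/2 = 10.025 kHz, folds to fs − 15.05 kHz = 5 kHz.
Distinct values: {5 kHz, 5.75 kHz}.

5 kHz, 5.75 kHz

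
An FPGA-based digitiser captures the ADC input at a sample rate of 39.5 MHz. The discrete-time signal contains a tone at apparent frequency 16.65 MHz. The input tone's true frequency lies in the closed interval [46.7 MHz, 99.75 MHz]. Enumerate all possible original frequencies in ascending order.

Frequencies that alias to 16.65 MHz are k·fs ± 16.65 MHz for integer k ≥ 0.
k=0: 16.65 MHz.
k=1: 22.85 MHz, 56.15 MHz.
k=2: 62.35 MHz, 95.65 MHz.
k=3: 101.85 MHz, 135.15 MHz.
Within [46.7 MHz, 99.75 MHz]: 56.15 MHz, 62.35 MHz, 95.65 MHz.

56.15 MHz, 62.35 MHz, 95.65 MHz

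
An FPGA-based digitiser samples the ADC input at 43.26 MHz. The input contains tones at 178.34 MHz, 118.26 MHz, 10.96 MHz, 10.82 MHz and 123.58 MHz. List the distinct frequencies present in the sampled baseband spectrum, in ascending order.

5.3 MHz, 6.2 MHz, 10.82 MHz, 10.96 MHz, 11.52 MHz

fs/2 = 21.63 MHz.
178.34 MHz mod fs = 5.3 MHz.
5.3 MHz ≤ fs/2 = 21.63 MHz, appears at 5.3 MHz.
118.26 MHz mod fs = 31.74 MHz.
31.74 MHz > fs/2 = 21.63 MHz, folds to fs − 31.74 MHz = 11.52 MHz.
10.96 MHz ≤ fs/2 = 21.63 MHz, passes unchanged.
10.82 MHz ≤ fs/2 = 21.63 MHz, passes unchanged.
123.58 MHz mod fs = 37.06 MHz.
37.06 MHz > fs/2 = 21.63 MHz, folds to fs − 37.06 MHz = 6.2 MHz.
Distinct values: {5.3 MHz, 6.2 MHz, 10.82 MHz, 10.96 MHz, 11.52 MHz}.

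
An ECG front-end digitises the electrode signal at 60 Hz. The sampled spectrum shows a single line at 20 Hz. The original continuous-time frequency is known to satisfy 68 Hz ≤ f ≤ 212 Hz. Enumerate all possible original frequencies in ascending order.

80 Hz, 100 Hz, 140 Hz, 160 Hz, 200 Hz

Frequencies that alias to 20 Hz are k·fs ± 20 Hz for integer k ≥ 0.
k=0: 20 Hz.
k=1: 40 Hz, 80 Hz.
k=2: 100 Hz, 140 Hz.
k=3: 160 Hz, 200 Hz.
k=4: 220 Hz, 260 Hz.
Within [68 Hz, 212 Hz]: 80 Hz, 100 Hz, 140 Hz, 160 Hz, 200 Hz.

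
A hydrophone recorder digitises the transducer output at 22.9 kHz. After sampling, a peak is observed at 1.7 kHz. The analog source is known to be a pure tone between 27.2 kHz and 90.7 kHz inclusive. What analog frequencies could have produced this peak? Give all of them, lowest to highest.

44.1 kHz, 47.5 kHz, 67 kHz, 70.4 kHz, 89.9 kHz

Frequencies that alias to 1.7 kHz are k·fs ± 1.7 kHz for integer k ≥ 0.
k=0: 1.7 kHz.
k=1: 21.2 kHz, 24.6 kHz.
k=2: 44.1 kHz, 47.5 kHz.
k=3: 67 kHz, 70.4 kHz.
k=4: 89.9 kHz, 93.3 kHz.
k=5: 112.8 kHz, 116.2 kHz.
Within [27.2 kHz, 90.7 kHz]: 44.1 kHz, 47.5 kHz, 67 kHz, 70.4 kHz, 89.9 kHz.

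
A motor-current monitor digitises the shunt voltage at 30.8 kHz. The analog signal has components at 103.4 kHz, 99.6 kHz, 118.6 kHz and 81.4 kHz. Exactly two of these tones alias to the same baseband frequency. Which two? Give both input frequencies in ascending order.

81.4 kHz, 103.4 kHz

fs/2 = 15.4 kHz.
103.4 kHz mod fs = 11 kHz.
11 kHz ≤ fs/2 = 15.4 kHz, appears at 11 kHz.
99.6 kHz mod fs = 7.2 kHz.
7.2 kHz ≤ fs/2 = 15.4 kHz, appears at 7.2 kHz.
118.6 kHz mod fs = 26.2 kHz.
26.2 kHz > fs/2 = 15.4 kHz, folds to fs − 26.2 kHz = 4.6 kHz.
81.4 kHz mod fs = 19.8 kHz.
19.8 kHz > fs/2 = 15.4 kHz, folds to fs − 19.8 kHz = 11 kHz.
81.4 kHz and 103.4 kHz both map to 11 kHz.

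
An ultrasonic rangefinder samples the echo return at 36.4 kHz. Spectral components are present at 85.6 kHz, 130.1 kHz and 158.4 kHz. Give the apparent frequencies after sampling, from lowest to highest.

fs/2 = 18.2 kHz.
85.6 kHz mod fs = 12.8 kHz.
12.8 kHz ≤ fs/2 = 18.2 kHz, appears at 12.8 kHz.
130.1 kHz mod fs = 20.9 kHz.
20.9 kHz > fs/2 = 18.2 kHz, folds to fs − 20.9 kHz = 15.5 kHz.
158.4 kHz mod fs = 12.8 kHz.
12.8 kHz ≤ fs/2 = 18.2 kHz, appears at 12.8 kHz.
Distinct values: {12.8 kHz, 15.5 kHz}.

12.8 kHz, 15.5 kHz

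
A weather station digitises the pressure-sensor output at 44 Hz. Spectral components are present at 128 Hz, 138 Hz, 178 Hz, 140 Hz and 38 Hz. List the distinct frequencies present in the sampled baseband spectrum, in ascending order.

2 Hz, 4 Hz, 6 Hz, 8 Hz

fs/2 = 22 Hz.
128 Hz mod fs = 40 Hz.
40 Hz > fs/2 = 22 Hz, folds to fs − 40 Hz = 4 Hz.
138 Hz mod fs = 6 Hz.
6 Hz ≤ fs/2 = 22 Hz, appears at 6 Hz.
178 Hz mod fs = 2 Hz.
2 Hz ≤ fs/2 = 22 Hz, appears at 2 Hz.
140 Hz mod fs = 8 Hz.
8 Hz ≤ fs/2 = 22 Hz, appears at 8 Hz.
38 Hz > fs/2 = 22 Hz, folds to fs − 38 Hz = 6 Hz.
Distinct values: {2 Hz, 4 Hz, 6 Hz, 8 Hz}.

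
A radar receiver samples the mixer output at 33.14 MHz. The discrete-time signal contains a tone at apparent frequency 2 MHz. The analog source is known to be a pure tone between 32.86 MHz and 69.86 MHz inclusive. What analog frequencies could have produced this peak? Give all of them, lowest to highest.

Frequencies that alias to 2 MHz are k·fs ± 2 MHz for integer k ≥ 0.
k=0: 2 MHz.
k=1: 31.14 MHz, 35.14 MHz.
k=2: 64.28 MHz, 68.28 MHz.
k=3: 97.42 MHz, 101.42 MHz.
Within [32.86 MHz, 69.86 MHz]: 35.14 MHz, 64.28 MHz, 68.28 MHz.

35.14 MHz, 64.28 MHz, 68.28 MHz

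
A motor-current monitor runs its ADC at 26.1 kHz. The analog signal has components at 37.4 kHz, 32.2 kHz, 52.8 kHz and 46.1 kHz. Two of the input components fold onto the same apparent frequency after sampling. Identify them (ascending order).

32.2 kHz, 46.1 kHz

fs/2 = 13.05 kHz.
37.4 kHz mod fs = 11.3 kHz.
11.3 kHz ≤ fs/2 = 13.05 kHz, appears at 11.3 kHz.
32.2 kHz mod fs = 6.1 kHz.
6.1 kHz ≤ fs/2 = 13.05 kHz, appears at 6.1 kHz.
52.8 kHz mod fs = 0.6 kHz.
0.6 kHz ≤ fs/2 = 13.05 kHz, appears at 0.6 kHz.
46.1 kHz mod fs = 20 kHz.
20 kHz > fs/2 = 13.05 kHz, folds to fs − 20 kHz = 6.1 kHz.
32.2 kHz and 46.1 kHz both map to 6.1 kHz.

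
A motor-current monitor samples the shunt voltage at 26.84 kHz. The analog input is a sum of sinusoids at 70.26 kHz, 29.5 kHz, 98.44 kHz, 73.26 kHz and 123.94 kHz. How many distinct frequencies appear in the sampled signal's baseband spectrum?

fs/2 = 13.42 kHz.
70.26 kHz mod fs = 16.58 kHz.
16.58 kHz > fs/2 = 13.42 kHz, folds to fs − 16.58 kHz = 10.26 kHz.
29.5 kHz mod fs = 2.66 kHz.
2.66 kHz ≤ fs/2 = 13.42 kHz, appears at 2.66 kHz.
98.44 kHz mod fs = 17.92 kHz.
17.92 kHz > fs/2 = 13.42 kHz, folds to fs − 17.92 kHz = 8.92 kHz.
73.26 kHz mod fs = 19.58 kHz.
19.58 kHz > fs/2 = 13.42 kHz, folds to fs − 19.58 kHz = 7.26 kHz.
123.94 kHz mod fs = 16.58 kHz.
16.58 kHz > fs/2 = 13.42 kHz, folds to fs − 16.58 kHz = 10.26 kHz.
Distinct values: {2.66 kHz, 7.26 kHz, 8.92 kHz, 10.26 kHz} → 4.

4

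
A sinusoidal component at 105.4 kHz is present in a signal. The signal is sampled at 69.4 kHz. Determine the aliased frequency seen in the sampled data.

105.4 kHz mod fs = 36 kHz.
36 kHz > fs/2 = 34.7 kHz, folds to fs − 36 kHz = 33.4 kHz.

33.4 kHz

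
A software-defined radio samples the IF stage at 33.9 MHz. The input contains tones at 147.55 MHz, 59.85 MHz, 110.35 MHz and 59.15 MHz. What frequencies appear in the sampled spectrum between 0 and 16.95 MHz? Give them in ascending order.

fs/2 = 16.95 MHz.
147.55 MHz mod fs = 11.95 MHz.
11.95 MHz ≤ fs/2 = 16.95 MHz, appears at 11.95 MHz.
59.85 MHz mod fs = 25.95 MHz.
25.95 MHz > fs/2 = 16.95 MHz, folds to fs − 25.95 MHz = 7.95 MHz.
110.35 MHz mod fs = 8.65 MHz.
8.65 MHz ≤ fs/2 = 16.95 MHz, appears at 8.65 MHz.
59.15 MHz mod fs = 25.25 MHz.
25.25 MHz > fs/2 = 16.95 MHz, folds to fs − 25.25 MHz = 8.65 MHz.
Distinct values: {7.95 MHz, 8.65 MHz, 11.95 MHz}.

7.95 MHz, 8.65 MHz, 11.95 MHz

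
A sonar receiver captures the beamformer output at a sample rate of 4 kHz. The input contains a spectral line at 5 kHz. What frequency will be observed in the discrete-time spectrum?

5 kHz mod fs = 1 kHz.
1 kHz ≤ fs/2 = 2 kHz, appears at 1 kHz.

1 kHz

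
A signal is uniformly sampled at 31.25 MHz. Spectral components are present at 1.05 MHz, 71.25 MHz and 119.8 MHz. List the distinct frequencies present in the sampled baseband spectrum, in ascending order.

fs/2 = 15.625 MHz.
1.05 MHz ≤ fs/2 = 15.625 MHz, passes unchanged.
71.25 MHz mod fs = 8.75 MHz.
8.75 MHz ≤ fs/2 = 15.625 MHz, appears at 8.75 MHz.
119.8 MHz mod fs = 26.05 MHz.
26.05 MHz > fs/2 = 15.625 MHz, folds to fs − 26.05 MHz = 5.2 MHz.
Distinct values: {1.05 MHz, 5.2 MHz, 8.75 MHz}.

1.05 MHz, 5.2 MHz, 8.75 MHz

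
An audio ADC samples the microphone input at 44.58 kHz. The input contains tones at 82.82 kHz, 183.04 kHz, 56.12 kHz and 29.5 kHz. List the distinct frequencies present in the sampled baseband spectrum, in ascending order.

fs/2 = 22.29 kHz.
82.82 kHz mod fs = 38.24 kHz.
38.24 kHz > fs/2 = 22.29 kHz, folds to fs − 38.24 kHz = 6.34 kHz.
183.04 kHz mod fs = 4.72 kHz.
4.72 kHz ≤ fs/2 = 22.29 kHz, appears at 4.72 kHz.
56.12 kHz mod fs = 11.54 kHz.
11.54 kHz ≤ fs/2 = 22.29 kHz, appears at 11.54 kHz.
29.5 kHz > fs/2 = 22.29 kHz, folds to fs − 29.5 kHz = 15.08 kHz.
Distinct values: {4.72 kHz, 6.34 kHz, 11.54 kHz, 15.08 kHz}.

4.72 kHz, 6.34 kHz, 11.54 kHz, 15.08 kHz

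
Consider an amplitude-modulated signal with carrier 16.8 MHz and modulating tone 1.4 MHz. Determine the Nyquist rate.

AM sidebands sit at fc ± fm = 15.4 MHz and 18.2 MHz.
Highest-frequency component: 18.2 MHz.
Nyquist rate = 2 × 18.2 MHz = 36.4 MHz.

36.4 MHz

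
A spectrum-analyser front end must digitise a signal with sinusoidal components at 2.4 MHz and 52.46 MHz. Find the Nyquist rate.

Highest-frequency component: 52.46 MHz.
Nyquist rate = 2 × 52.46 MHz = 104.92 MHz.

104.92 MHz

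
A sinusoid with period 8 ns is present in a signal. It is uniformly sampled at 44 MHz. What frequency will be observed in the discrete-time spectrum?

7 MHz

T = 8 ns → f = 1/T = 125 MHz.
125 MHz mod fs = 37 MHz.
37 MHz > fs/2 = 22 MHz, folds to fs − 37 MHz = 7 MHz.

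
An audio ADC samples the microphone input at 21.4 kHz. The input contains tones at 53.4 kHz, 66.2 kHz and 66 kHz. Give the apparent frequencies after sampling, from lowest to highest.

fs/2 = 10.7 kHz.
53.4 kHz mod fs = 10.6 kHz.
10.6 kHz ≤ fs/2 = 10.7 kHz, appears at 10.6 kHz.
66.2 kHz mod fs = 2 kHz.
2 kHz ≤ fs/2 = 10.7 kHz, appears at 2 kHz.
66 kHz mod fs = 1.8 kHz.
1.8 kHz ≤ fs/2 = 10.7 kHz, appears at 1.8 kHz.
Distinct values: {1.8 kHz, 2 kHz, 10.6 kHz}.

1.8 kHz, 2 kHz, 10.6 kHz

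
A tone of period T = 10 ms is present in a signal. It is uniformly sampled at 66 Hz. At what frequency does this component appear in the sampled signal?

T = 10 ms → f = 1/T = 100 Hz.
100 Hz mod fs = 34 Hz.
34 Hz > fs/2 = 33 Hz, folds to fs − 34 Hz = 32 Hz.

32 Hz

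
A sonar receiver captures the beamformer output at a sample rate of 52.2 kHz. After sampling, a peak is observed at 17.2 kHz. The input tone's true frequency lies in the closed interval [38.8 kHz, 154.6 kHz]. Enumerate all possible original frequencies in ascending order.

69.4 kHz, 87.2 kHz, 121.6 kHz, 139.4 kHz

Frequencies that alias to 17.2 kHz are k·fs ± 17.2 kHz for integer k ≥ 0.
k=0: 17.2 kHz.
k=1: 35 kHz, 69.4 kHz.
k=2: 87.2 kHz, 121.6 kHz.
k=3: 139.4 kHz, 173.8 kHz.
k=4: 191.6 kHz, 226 kHz.
Within [38.8 kHz, 154.6 kHz]: 69.4 kHz, 87.2 kHz, 121.6 kHz, 139.4 kHz.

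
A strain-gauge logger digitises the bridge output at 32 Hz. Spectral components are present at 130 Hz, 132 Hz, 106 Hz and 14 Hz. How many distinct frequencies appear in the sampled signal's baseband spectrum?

4

fs/2 = 16 Hz.
130 Hz mod fs = 2 Hz.
2 Hz ≤ fs/2 = 16 Hz, appears at 2 Hz.
132 Hz mod fs = 4 Hz.
4 Hz ≤ fs/2 = 16 Hz, appears at 4 Hz.
106 Hz mod fs = 10 Hz.
10 Hz ≤ fs/2 = 16 Hz, appears at 10 Hz.
14 Hz ≤ fs/2 = 16 Hz, passes unchanged.
Distinct values: {2 Hz, 4 Hz, 10 Hz, 14 Hz} → 4.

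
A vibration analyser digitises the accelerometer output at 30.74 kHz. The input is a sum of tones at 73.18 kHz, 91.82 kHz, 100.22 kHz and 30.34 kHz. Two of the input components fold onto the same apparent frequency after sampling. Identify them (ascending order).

fs/2 = 15.37 kHz.
73.18 kHz mod fs = 11.7 kHz.
11.7 kHz ≤ fs/2 = 15.37 kHz, appears at 11.7 kHz.
91.82 kHz mod fs = 30.34 kHz.
30.34 kHz > fs/2 = 15.37 kHz, folds to fs − 30.34 kHz = 0.4 kHz.
100.22 kHz mod fs = 8 kHz.
8 kHz ≤ fs/2 = 15.37 kHz, appears at 8 kHz.
30.34 kHz > fs/2 = 15.37 kHz, folds to fs − 30.34 kHz = 0.4 kHz.
30.34 kHz and 91.82 kHz both map to 0.4 kHz.

30.34 kHz, 91.82 kHz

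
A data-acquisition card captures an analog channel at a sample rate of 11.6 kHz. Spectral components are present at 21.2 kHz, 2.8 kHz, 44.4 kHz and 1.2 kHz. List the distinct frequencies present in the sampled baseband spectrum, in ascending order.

fs/2 = 5.8 kHz.
21.2 kHz mod fs = 9.6 kHz.
9.6 kHz > fs/2 = 5.8 kHz, folds to fs − 9.6 kHz = 2 kHz.
2.8 kHz ≤ fs/2 = 5.8 kHz, passes unchanged.
44.4 kHz mod fs = 9.6 kHz.
9.6 kHz > fs/2 = 5.8 kHz, folds to fs − 9.6 kHz = 2 kHz.
1.2 kHz ≤ fs/2 = 5.8 kHz, passes unchanged.
Distinct values: {1.2 kHz, 2 kHz, 2.8 kHz}.

1.2 kHz, 2 kHz, 2.8 kHz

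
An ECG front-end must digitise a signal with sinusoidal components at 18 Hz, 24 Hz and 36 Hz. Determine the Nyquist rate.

72 Hz

Highest-frequency component: 36 Hz.
Nyquist rate = 2 × 36 Hz = 72 Hz.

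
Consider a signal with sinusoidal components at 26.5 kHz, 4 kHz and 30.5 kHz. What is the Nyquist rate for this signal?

Highest-frequency component: 30.5 kHz.
Nyquist rate = 2 × 30.5 kHz = 61 kHz.

61 kHz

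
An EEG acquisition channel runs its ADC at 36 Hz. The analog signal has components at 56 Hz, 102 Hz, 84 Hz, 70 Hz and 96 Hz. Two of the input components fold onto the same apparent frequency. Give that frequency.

fs/2 = 18 Hz.
56 Hz mod fs = 20 Hz.
20 Hz > fs/2 = 18 Hz, folds to fs − 20 Hz = 16 Hz.
102 Hz mod fs = 30 Hz.
30 Hz > fs/2 = 18 Hz, folds to fs − 30 Hz = 6 Hz.
84 Hz mod fs = 12 Hz.
12 Hz ≤ fs/2 = 18 Hz, appears at 12 Hz.
70 Hz mod fs = 34 Hz.
34 Hz > fs/2 = 18 Hz, folds to fs − 34 Hz = 2 Hz.
96 Hz mod fs = 24 Hz.
24 Hz > fs/2 = 18 Hz, folds to fs − 24 Hz = 12 Hz.
84 Hz and 96 Hz both map to 12 Hz.

12 Hz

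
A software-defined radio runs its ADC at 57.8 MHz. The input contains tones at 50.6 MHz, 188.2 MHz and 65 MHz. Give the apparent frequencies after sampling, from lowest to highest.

7.2 MHz, 14.8 MHz

fs/2 = 28.9 MHz.
50.6 MHz > fs/2 = 28.9 MHz, folds to fs − 50.6 MHz = 7.2 MHz.
188.2 MHz mod fs = 14.8 MHz.
14.8 MHz ≤ fs/2 = 28.9 MHz, appears at 14.8 MHz.
65 MHz mod fs = 7.2 MHz.
7.2 MHz ≤ fs/2 = 28.9 MHz, appears at 7.2 MHz.
Distinct values: {7.2 MHz, 14.8 MHz}.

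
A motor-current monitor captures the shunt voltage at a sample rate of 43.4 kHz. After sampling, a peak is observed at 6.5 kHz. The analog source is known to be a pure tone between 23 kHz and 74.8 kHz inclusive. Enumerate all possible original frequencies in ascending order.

36.9 kHz, 49.9 kHz

Frequencies that alias to 6.5 kHz are k·fs ± 6.5 kHz for integer k ≥ 0.
k=0: 6.5 kHz.
k=1: 36.9 kHz, 49.9 kHz.
k=2: 80.3 kHz, 93.3 kHz.
Within [23 kHz, 74.8 kHz]: 36.9 kHz, 49.9 kHz.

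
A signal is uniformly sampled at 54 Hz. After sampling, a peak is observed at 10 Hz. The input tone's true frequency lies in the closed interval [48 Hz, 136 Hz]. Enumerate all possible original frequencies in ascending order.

64 Hz, 98 Hz, 118 Hz

Frequencies that alias to 10 Hz are k·fs ± 10 Hz for integer k ≥ 0.
k=0: 10 Hz.
k=1: 44 Hz, 64 Hz.
k=2: 98 Hz, 118 Hz.
k=3: 152 Hz, 172 Hz.
Within [48 Hz, 136 Hz]: 64 Hz, 98 Hz, 118 Hz.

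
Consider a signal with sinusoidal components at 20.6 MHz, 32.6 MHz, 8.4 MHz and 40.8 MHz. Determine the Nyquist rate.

Highest-frequency component: 40.8 MHz.
Nyquist rate = 2 × 40.8 MHz = 81.6 MHz.

81.6 MHz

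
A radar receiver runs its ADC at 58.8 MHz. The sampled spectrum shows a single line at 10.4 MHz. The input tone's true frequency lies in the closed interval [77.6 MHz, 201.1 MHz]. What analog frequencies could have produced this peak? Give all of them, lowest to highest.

Frequencies that alias to 10.4 MHz are k·fs ± 10.4 MHz for integer k ≥ 0.
k=0: 10.4 MHz.
k=1: 48.4 MHz, 69.2 MHz.
k=2: 107.2 MHz, 128 MHz.
k=3: 166 MHz, 186.8 MHz.
k=4: 224.8 MHz, 245.6 MHz.
Within [77.6 MHz, 201.1 MHz]: 107.2 MHz, 128 MHz, 166 MHz, 186.8 MHz.

107.2 MHz, 128 MHz, 166 MHz, 186.8 MHz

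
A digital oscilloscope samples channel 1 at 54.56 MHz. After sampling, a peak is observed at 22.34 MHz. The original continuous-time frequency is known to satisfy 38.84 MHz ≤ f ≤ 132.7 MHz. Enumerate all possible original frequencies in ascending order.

Frequencies that alias to 22.34 MHz are k·fs ± 22.34 MHz for integer k ≥ 0.
k=0: 22.34 MHz.
k=1: 32.22 MHz, 76.9 MHz.
k=2: 86.78 MHz, 131.46 MHz.
k=3: 141.34 MHz, 186.02 MHz.
Within [38.84 MHz, 132.7 MHz]: 76.9 MHz, 86.78 MHz, 131.46 MHz.

76.9 MHz, 86.78 MHz, 131.46 MHz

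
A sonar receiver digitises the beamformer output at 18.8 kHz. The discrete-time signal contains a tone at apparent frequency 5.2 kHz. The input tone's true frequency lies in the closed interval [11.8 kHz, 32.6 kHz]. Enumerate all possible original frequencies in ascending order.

13.6 kHz, 24 kHz, 32.4 kHz

Frequencies that alias to 5.2 kHz are k·fs ± 5.2 kHz for integer k ≥ 0.
k=0: 5.2 kHz.
k=1: 13.6 kHz, 24 kHz.
k=2: 32.4 kHz, 42.8 kHz.
k=3: 51.2 kHz, 61.6 kHz.
Within [11.8 kHz, 32.6 kHz]: 13.6 kHz, 24 kHz, 32.4 kHz.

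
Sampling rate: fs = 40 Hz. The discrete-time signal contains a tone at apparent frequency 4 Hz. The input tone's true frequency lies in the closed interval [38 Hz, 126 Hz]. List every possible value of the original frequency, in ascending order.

Frequencies that alias to 4 Hz are k·fs ± 4 Hz for integer k ≥ 0.
k=0: 4 Hz.
k=1: 36 Hz, 44 Hz.
k=2: 76 Hz, 84 Hz.
k=3: 116 Hz, 124 Hz.
k=4: 156 Hz, 164 Hz.
Within [38 Hz, 126 Hz]: 44 Hz, 76 Hz, 84 Hz, 116 Hz, 124 Hz.

44 Hz, 76 Hz, 84 Hz, 116 Hz, 124 Hz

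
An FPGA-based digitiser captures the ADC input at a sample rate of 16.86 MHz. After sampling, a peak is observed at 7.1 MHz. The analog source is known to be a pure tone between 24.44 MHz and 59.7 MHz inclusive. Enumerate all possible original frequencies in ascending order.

Frequencies that alias to 7.1 MHz are k·fs ± 7.1 MHz for integer k ≥ 0.
k=0: 7.1 MHz.
k=1: 9.76 MHz, 23.96 MHz.
k=2: 26.62 MHz, 40.82 MHz.
k=3: 43.48 MHz, 57.68 MHz.
k=4: 60.34 MHz, 74.54 MHz.
Within [24.44 MHz, 59.7 MHz]: 26.62 MHz, 40.82 MHz, 43.48 MHz, 57.68 MHz.

26.62 MHz, 40.82 MHz, 43.48 MHz, 57.68 MHz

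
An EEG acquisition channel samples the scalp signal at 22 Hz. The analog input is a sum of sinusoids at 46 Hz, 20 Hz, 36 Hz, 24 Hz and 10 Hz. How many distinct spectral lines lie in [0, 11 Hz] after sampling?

fs/2 = 11 Hz.
46 Hz mod fs = 2 Hz.
2 Hz ≤ fs/2 = 11 Hz, appears at 2 Hz.
20 Hz > fs/2 = 11 Hz, folds to fs − 20 Hz = 2 Hz.
36 Hz mod fs = 14 Hz.
14 Hz > fs/2 = 11 Hz, folds to fs − 14 Hz = 8 Hz.
24 Hz mod fs = 2 Hz.
2 Hz ≤ fs/2 = 11 Hz, appears at 2 Hz.
10 Hz ≤ fs/2 = 11 Hz, passes unchanged.
Distinct values: {2 Hz, 8 Hz, 10 Hz} → 3.

3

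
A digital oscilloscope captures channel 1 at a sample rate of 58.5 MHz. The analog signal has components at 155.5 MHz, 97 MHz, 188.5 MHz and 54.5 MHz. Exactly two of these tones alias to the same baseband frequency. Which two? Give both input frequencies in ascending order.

fs/2 = 29.25 MHz.
155.5 MHz mod fs = 38.5 MHz.
38.5 MHz > fs/2 = 29.25 MHz, folds to fs − 38.5 MHz = 20 MHz.
97 MHz mod fs = 38.5 MHz.
38.5 MHz > fs/2 = 29.25 MHz, folds to fs − 38.5 MHz = 20 MHz.
188.5 MHz mod fs = 13 MHz.
13 MHz ≤ fs/2 = 29.25 MHz, appears at 13 MHz.
54.5 MHz > fs/2 = 29.25 MHz, folds to fs − 54.5 MHz = 4 MHz.
97 MHz and 155.5 MHz both map to 20 MHz.

97 MHz, 155.5 MHz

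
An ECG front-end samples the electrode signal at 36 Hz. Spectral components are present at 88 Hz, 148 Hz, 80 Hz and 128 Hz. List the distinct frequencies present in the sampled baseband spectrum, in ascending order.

4 Hz, 8 Hz, 16 Hz

fs/2 = 18 Hz.
88 Hz mod fs = 16 Hz.
16 Hz ≤ fs/2 = 18 Hz, appears at 16 Hz.
148 Hz mod fs = 4 Hz.
4 Hz ≤ fs/2 = 18 Hz, appears at 4 Hz.
80 Hz mod fs = 8 Hz.
8 Hz ≤ fs/2 = 18 Hz, appears at 8 Hz.
128 Hz mod fs = 20 Hz.
20 Hz > fs/2 = 18 Hz, folds to fs − 20 Hz = 16 Hz.
Distinct values: {4 Hz, 8 Hz, 16 Hz}.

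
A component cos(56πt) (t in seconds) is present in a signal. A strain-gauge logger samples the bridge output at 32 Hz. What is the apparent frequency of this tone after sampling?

4 Hz

ω = 56π rad/s → f = ω/(2π) = 28 Hz.
28 Hz > fs/2 = 16 Hz, folds to fs − 28 Hz = 4 Hz.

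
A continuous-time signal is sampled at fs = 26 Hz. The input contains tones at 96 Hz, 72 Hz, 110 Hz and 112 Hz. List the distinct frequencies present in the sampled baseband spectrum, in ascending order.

fs/2 = 13 Hz.
96 Hz mod fs = 18 Hz.
18 Hz > fs/2 = 13 Hz, folds to fs − 18 Hz = 8 Hz.
72 Hz mod fs = 20 Hz.
20 Hz > fs/2 = 13 Hz, folds to fs − 20 Hz = 6 Hz.
110 Hz mod fs = 6 Hz.
6 Hz ≤ fs/2 = 13 Hz, appears at 6 Hz.
112 Hz mod fs = 8 Hz.
8 Hz ≤ fs/2 = 13 Hz, appears at 8 Hz.
Distinct values: {6 Hz, 8 Hz}.

6 Hz, 8 Hz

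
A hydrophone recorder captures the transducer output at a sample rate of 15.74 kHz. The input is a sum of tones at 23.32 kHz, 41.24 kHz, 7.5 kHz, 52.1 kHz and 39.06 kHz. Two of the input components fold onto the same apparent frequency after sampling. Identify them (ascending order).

23.32 kHz, 39.06 kHz

fs/2 = 7.87 kHz.
23.32 kHz mod fs = 7.58 kHz.
7.58 kHz ≤ fs/2 = 7.87 kHz, appears at 7.58 kHz.
41.24 kHz mod fs = 9.76 kHz.
9.76 kHz > fs/2 = 7.87 kHz, folds to fs − 9.76 kHz = 5.98 kHz.
7.5 kHz ≤ fs/2 = 7.87 kHz, passes unchanged.
52.1 kHz mod fs = 4.88 kHz.
4.88 kHz ≤ fs/2 = 7.87 kHz, appears at 4.88 kHz.
39.06 kHz mod fs = 7.58 kHz.
7.58 kHz ≤ fs/2 = 7.87 kHz, appears at 7.58 kHz.
23.32 kHz and 39.06 kHz both map to 7.58 kHz.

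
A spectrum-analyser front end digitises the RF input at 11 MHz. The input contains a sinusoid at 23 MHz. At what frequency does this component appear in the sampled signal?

23 MHz mod fs = 1 MHz.
1 MHz ≤ fs/2 = 5.5 MHz, appears at 1 MHz.

1 MHz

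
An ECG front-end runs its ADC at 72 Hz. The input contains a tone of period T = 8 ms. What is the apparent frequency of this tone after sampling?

T = 8 ms → f = 1/T = 125 Hz.
125 Hz mod fs = 53 Hz.
53 Hz > fs/2 = 36 Hz, folds to fs − 53 Hz = 19 Hz.

19 Hz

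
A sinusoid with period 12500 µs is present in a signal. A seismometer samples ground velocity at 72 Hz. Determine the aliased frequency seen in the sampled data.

8 Hz

T = 12500 µs → f = 1/T = 80 Hz.
80 Hz mod fs = 8 Hz.
8 Hz ≤ fs/2 = 36 Hz, appears at 8 Hz.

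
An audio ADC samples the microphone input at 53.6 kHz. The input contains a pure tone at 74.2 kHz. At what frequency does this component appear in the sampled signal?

20.6 kHz

74.2 kHz mod fs = 20.6 kHz.
20.6 kHz ≤ fs/2 = 26.8 kHz, appears at 20.6 kHz.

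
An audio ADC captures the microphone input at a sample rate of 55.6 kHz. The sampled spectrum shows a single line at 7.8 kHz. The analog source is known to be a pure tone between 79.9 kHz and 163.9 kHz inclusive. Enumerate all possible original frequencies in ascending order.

103.4 kHz, 119 kHz, 159 kHz

Frequencies that alias to 7.8 kHz are k·fs ± 7.8 kHz for integer k ≥ 0.
k=0: 7.8 kHz.
k=1: 47.8 kHz, 63.4 kHz.
k=2: 103.4 kHz, 119 kHz.
k=3: 159 kHz, 174.6 kHz.
k=4: 214.6 kHz, 230.2 kHz.
Within [79.9 kHz, 163.9 kHz]: 103.4 kHz, 119 kHz, 159 kHz.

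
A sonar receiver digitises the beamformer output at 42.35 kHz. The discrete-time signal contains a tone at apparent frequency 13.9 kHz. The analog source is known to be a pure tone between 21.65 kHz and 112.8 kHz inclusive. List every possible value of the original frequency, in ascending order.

Frequencies that alias to 13.9 kHz are k·fs ± 13.9 kHz for integer k ≥ 0.
k=0: 13.9 kHz.
k=1: 28.45 kHz, 56.25 kHz.
k=2: 70.8 kHz, 98.6 kHz.
k=3: 113.15 kHz, 140.95 kHz.
Within [21.65 kHz, 112.8 kHz]: 28.45 kHz, 56.25 kHz, 70.8 kHz, 98.6 kHz.

28.45 kHz, 56.25 kHz, 70.8 kHz, 98.6 kHz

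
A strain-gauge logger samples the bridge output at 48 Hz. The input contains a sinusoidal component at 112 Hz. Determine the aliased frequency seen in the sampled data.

112 Hz mod fs = 16 Hz.
16 Hz ≤ fs/2 = 24 Hz, appears at 16 Hz.

16 Hz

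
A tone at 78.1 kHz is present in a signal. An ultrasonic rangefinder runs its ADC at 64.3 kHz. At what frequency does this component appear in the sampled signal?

13.8 kHz

78.1 kHz mod fs = 13.8 kHz.
13.8 kHz ≤ fs/2 = 32.15 kHz, appears at 13.8 kHz.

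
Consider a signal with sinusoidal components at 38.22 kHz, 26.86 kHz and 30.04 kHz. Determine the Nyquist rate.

Highest-frequency component: 38.22 kHz.
Nyquist rate = 2 × 38.22 kHz = 76.44 kHz.

76.44 kHz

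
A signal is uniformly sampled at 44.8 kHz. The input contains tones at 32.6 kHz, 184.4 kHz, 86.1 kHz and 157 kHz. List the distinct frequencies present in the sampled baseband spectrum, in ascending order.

3.5 kHz, 5.2 kHz, 12.2 kHz, 22.2 kHz

fs/2 = 22.4 kHz.
32.6 kHz > fs/2 = 22.4 kHz, folds to fs − 32.6 kHz = 12.2 kHz.
184.4 kHz mod fs = 5.2 kHz.
5.2 kHz ≤ fs/2 = 22.4 kHz, appears at 5.2 kHz.
86.1 kHz mod fs = 41.3 kHz.
41.3 kHz > fs/2 = 22.4 kHz, folds to fs − 41.3 kHz = 3.5 kHz.
157 kHz mod fs = 22.6 kHz.
22.6 kHz > fs/2 = 22.4 kHz, folds to fs − 22.6 kHz = 22.2 kHz.
Distinct values: {3.5 kHz, 5.2 kHz, 12.2 kHz, 22.2 kHz}.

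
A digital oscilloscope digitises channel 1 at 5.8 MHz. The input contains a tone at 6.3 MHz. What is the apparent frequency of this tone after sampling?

0.5 MHz

6.3 MHz mod fs = 0.5 MHz.
0.5 MHz ≤ fs/2 = 2.9 MHz, appears at 0.5 MHz.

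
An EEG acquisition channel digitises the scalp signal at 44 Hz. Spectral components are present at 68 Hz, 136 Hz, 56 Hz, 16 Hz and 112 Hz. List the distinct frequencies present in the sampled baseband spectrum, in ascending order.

4 Hz, 12 Hz, 16 Hz, 20 Hz

fs/2 = 22 Hz.
68 Hz mod fs = 24 Hz.
24 Hz > fs/2 = 22 Hz, folds to fs − 24 Hz = 20 Hz.
136 Hz mod fs = 4 Hz.
4 Hz ≤ fs/2 = 22 Hz, appears at 4 Hz.
56 Hz mod fs = 12 Hz.
12 Hz ≤ fs/2 = 22 Hz, appears at 12 Hz.
16 Hz ≤ fs/2 = 22 Hz, passes unchanged.
112 Hz mod fs = 24 Hz.
24 Hz > fs/2 = 22 Hz, folds to fs − 24 Hz = 20 Hz.
Distinct values: {4 Hz, 12 Hz, 16 Hz, 20 Hz}.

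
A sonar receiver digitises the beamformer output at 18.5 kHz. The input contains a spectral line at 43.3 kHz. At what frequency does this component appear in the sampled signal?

6.3 kHz

43.3 kHz mod fs = 6.3 kHz.
6.3 kHz ≤ fs/2 = 9.25 kHz, appears at 6.3 kHz.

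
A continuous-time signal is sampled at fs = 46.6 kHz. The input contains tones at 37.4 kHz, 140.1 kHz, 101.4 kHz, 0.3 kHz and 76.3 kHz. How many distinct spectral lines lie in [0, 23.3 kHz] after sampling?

4

fs/2 = 23.3 kHz.
37.4 kHz > fs/2 = 23.3 kHz, folds to fs − 37.4 kHz = 9.2 kHz.
140.1 kHz mod fs = 0.3 kHz.
0.3 kHz ≤ fs/2 = 23.3 kHz, appears at 0.3 kHz.
101.4 kHz mod fs = 8.2 kHz.
8.2 kHz ≤ fs/2 = 23.3 kHz, appears at 8.2 kHz.
0.3 kHz ≤ fs/2 = 23.3 kHz, passes unchanged.
76.3 kHz mod fs = 29.7 kHz.
29.7 kHz > fs/2 = 23.3 kHz, folds to fs − 29.7 kHz = 16.9 kHz.
Distinct values: {0.3 kHz, 8.2 kHz, 9.2 kHz, 16.9 kHz} → 4.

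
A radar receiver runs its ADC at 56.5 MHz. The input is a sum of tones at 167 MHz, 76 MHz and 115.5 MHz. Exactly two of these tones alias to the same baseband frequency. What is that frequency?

fs/2 = 28.25 MHz.
167 MHz mod fs = 54 MHz.
54 MHz > fs/2 = 28.25 MHz, folds to fs − 54 MHz = 2.5 MHz.
76 MHz mod fs = 19.5 MHz.
19.5 MHz ≤ fs/2 = 28.25 MHz, appears at 19.5 MHz.
115.5 MHz mod fs = 2.5 MHz.
2.5 MHz ≤ fs/2 = 28.25 MHz, appears at 2.5 MHz.
115.5 MHz and 167 MHz both map to 2.5 MHz.

2.5 MHz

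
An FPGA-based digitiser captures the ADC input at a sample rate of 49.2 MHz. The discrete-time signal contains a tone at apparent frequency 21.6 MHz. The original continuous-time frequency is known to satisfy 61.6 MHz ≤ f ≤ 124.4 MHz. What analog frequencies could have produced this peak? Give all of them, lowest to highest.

70.8 MHz, 76.8 MHz, 120 MHz

Frequencies that alias to 21.6 MHz are k·fs ± 21.6 MHz for integer k ≥ 0.
k=0: 21.6 MHz.
k=1: 27.6 MHz, 70.8 MHz.
k=2: 76.8 MHz, 120 MHz.
k=3: 126 MHz, 169.2 MHz.
Within [61.6 MHz, 124.4 MHz]: 70.8 MHz, 76.8 MHz, 120 MHz.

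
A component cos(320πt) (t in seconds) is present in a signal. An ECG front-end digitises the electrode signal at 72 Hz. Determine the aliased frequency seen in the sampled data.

ω = 320π rad/s → f = ω/(2π) = 160 Hz.
160 Hz mod fs = 16 Hz.
16 Hz ≤ fs/2 = 36 Hz, appears at 16 Hz.

16 Hz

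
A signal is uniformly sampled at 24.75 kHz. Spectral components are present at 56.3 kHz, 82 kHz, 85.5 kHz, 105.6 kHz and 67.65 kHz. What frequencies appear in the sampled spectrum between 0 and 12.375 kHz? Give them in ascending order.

6.6 kHz, 6.8 kHz, 7.75 kHz, 11.25 kHz

fs/2 = 12.375 kHz.
56.3 kHz mod fs = 6.8 kHz.
6.8 kHz ≤ fs/2 = 12.375 kHz, appears at 6.8 kHz.
82 kHz mod fs = 7.75 kHz.
7.75 kHz ≤ fs/2 = 12.375 kHz, appears at 7.75 kHz.
85.5 kHz mod fs = 11.25 kHz.
11.25 kHz ≤ fs/2 = 12.375 kHz, appears at 11.25 kHz.
105.6 kHz mod fs = 6.6 kHz.
6.6 kHz ≤ fs/2 = 12.375 kHz, appears at 6.6 kHz.
67.65 kHz mod fs = 18.15 kHz.
18.15 kHz > fs/2 = 12.375 kHz, folds to fs − 18.15 kHz = 6.6 kHz.
Distinct values: {6.6 kHz, 6.8 kHz, 7.75 kHz, 11.25 kHz}.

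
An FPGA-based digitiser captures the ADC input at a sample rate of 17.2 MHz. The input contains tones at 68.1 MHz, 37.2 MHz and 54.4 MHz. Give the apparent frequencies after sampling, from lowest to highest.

0.7 MHz, 2.8 MHz

fs/2 = 8.6 MHz.
68.1 MHz mod fs = 16.5 MHz.
16.5 MHz > fs/2 = 8.6 MHz, folds to fs − 16.5 MHz = 0.7 MHz.
37.2 MHz mod fs = 2.8 MHz.
2.8 MHz ≤ fs/2 = 8.6 MHz, appears at 2.8 MHz.
54.4 MHz mod fs = 2.8 MHz.
2.8 MHz ≤ fs/2 = 8.6 MHz, appears at 2.8 MHz.
Distinct values: {0.7 MHz, 2.8 MHz}.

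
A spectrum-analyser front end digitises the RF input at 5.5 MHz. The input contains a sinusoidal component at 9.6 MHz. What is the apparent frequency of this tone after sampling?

9.6 MHz mod fs = 4.1 MHz.
4.1 MHz > fs/2 = 2.75 MHz, folds to fs − 4.1 MHz = 1.4 MHz.

1.4 MHz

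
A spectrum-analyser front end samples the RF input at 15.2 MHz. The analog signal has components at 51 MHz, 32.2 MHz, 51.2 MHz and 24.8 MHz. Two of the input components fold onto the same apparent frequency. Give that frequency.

5.6 MHz

fs/2 = 7.6 MHz.
51 MHz mod fs = 5.4 MHz.
5.4 MHz ≤ fs/2 = 7.6 MHz, appears at 5.4 MHz.
32.2 MHz mod fs = 1.8 MHz.
1.8 MHz ≤ fs/2 = 7.6 MHz, appears at 1.8 MHz.
51.2 MHz mod fs = 5.6 MHz.
5.6 MHz ≤ fs/2 = 7.6 MHz, appears at 5.6 MHz.
24.8 MHz mod fs = 9.6 MHz.
9.6 MHz > fs/2 = 7.6 MHz, folds to fs − 9.6 MHz = 5.6 MHz.
24.8 MHz and 51.2 MHz both map to 5.6 MHz.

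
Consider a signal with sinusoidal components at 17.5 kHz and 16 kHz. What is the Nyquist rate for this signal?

35 kHz

Highest-frequency component: 17.5 kHz.
Nyquist rate = 2 × 17.5 kHz = 35 kHz.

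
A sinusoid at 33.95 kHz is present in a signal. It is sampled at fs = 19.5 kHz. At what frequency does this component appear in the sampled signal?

33.95 kHz mod fs = 14.45 kHz.
14.45 kHz > fs/2 = 9.75 kHz, folds to fs − 14.45 kHz = 5.05 kHz.

5.05 kHz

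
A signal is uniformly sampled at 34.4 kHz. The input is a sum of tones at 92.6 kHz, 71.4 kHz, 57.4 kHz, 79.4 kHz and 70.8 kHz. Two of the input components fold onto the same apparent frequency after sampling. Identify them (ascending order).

79.4 kHz, 92.6 kHz

fs/2 = 17.2 kHz.
92.6 kHz mod fs = 23.8 kHz.
23.8 kHz > fs/2 = 17.2 kHz, folds to fs − 23.8 kHz = 10.6 kHz.
71.4 kHz mod fs = 2.6 kHz.
2.6 kHz ≤ fs/2 = 17.2 kHz, appears at 2.6 kHz.
57.4 kHz mod fs = 23 kHz.
23 kHz > fs/2 = 17.2 kHz, folds to fs − 23 kHz = 11.4 kHz.
79.4 kHz mod fs = 10.6 kHz.
10.6 kHz ≤ fs/2 = 17.2 kHz, appears at 10.6 kHz.
70.8 kHz mod fs = 2 kHz.
2 kHz ≤ fs/2 = 17.2 kHz, appears at 2 kHz.
79.4 kHz and 92.6 kHz both map to 10.6 kHz.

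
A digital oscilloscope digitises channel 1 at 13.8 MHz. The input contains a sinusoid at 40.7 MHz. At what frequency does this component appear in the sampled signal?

40.7 MHz mod fs = 13.1 MHz.
13.1 MHz > fs/2 = 6.9 MHz, folds to fs − 13.1 MHz = 0.7 MHz.

0.7 MHz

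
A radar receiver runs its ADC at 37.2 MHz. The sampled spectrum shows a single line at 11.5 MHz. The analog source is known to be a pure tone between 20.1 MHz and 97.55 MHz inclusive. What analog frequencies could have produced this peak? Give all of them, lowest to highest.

Frequencies that alias to 11.5 MHz are k·fs ± 11.5 MHz for integer k ≥ 0.
k=0: 11.5 MHz.
k=1: 25.7 MHz, 48.7 MHz.
k=2: 62.9 MHz, 85.9 MHz.
k=3: 100.1 MHz, 123.1 MHz.
Within [20.1 MHz, 97.55 MHz]: 25.7 MHz, 48.7 MHz, 62.9 MHz, 85.9 MHz.

25.7 MHz, 48.7 MHz, 62.9 MHz, 85.9 MHz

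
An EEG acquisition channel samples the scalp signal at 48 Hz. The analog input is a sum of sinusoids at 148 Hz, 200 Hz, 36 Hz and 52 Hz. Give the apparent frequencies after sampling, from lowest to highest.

fs/2 = 24 Hz.
148 Hz mod fs = 4 Hz.
4 Hz ≤ fs/2 = 24 Hz, appears at 4 Hz.
200 Hz mod fs = 8 Hz.
8 Hz ≤ fs/2 = 24 Hz, appears at 8 Hz.
36 Hz > fs/2 = 24 Hz, folds to fs − 36 Hz = 12 Hz.
52 Hz mod fs = 4 Hz.
4 Hz ≤ fs/2 = 24 Hz, appears at 4 Hz.
Distinct values: {4 Hz, 8 Hz, 12 Hz}.

4 Hz, 8 Hz, 12 Hz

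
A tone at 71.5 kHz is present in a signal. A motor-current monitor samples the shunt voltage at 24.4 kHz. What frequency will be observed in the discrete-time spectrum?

71.5 kHz mod fs = 22.7 kHz.
22.7 kHz > fs/2 = 12.2 kHz, folds to fs − 22.7 kHz = 1.7 kHz.

1.7 kHz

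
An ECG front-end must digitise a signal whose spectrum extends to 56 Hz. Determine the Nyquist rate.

Nyquist rate = 2 × 56 Hz = 112 Hz.

112 Hz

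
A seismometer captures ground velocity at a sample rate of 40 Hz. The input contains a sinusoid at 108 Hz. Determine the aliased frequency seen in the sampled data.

12 Hz

108 Hz mod fs = 28 Hz.
28 Hz > fs/2 = 20 Hz, folds to fs − 28 Hz = 12 Hz.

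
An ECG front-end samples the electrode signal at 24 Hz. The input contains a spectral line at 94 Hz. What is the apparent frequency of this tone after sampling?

94 Hz mod fs = 22 Hz.
22 Hz > fs/2 = 12 Hz, folds to fs − 22 Hz = 2 Hz.

2 Hz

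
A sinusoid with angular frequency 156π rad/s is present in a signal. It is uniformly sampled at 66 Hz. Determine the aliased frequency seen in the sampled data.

12 Hz

ω = 156π rad/s → f = ω/(2π) = 78 Hz.
78 Hz mod fs = 12 Hz.
12 Hz ≤ fs/2 = 33 Hz, appears at 12 Hz.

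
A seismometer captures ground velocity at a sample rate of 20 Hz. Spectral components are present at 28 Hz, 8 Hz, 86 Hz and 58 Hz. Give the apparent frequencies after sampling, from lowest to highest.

2 Hz, 6 Hz, 8 Hz

fs/2 = 10 Hz.
28 Hz mod fs = 8 Hz.
8 Hz ≤ fs/2 = 10 Hz, appears at 8 Hz.
8 Hz ≤ fs/2 = 10 Hz, passes unchanged.
86 Hz mod fs = 6 Hz.
6 Hz ≤ fs/2 = 10 Hz, appears at 6 Hz.
58 Hz mod fs = 18 Hz.
18 Hz > fs/2 = 10 Hz, folds to fs − 18 Hz = 2 Hz.
Distinct values: {2 Hz, 6 Hz, 8 Hz}.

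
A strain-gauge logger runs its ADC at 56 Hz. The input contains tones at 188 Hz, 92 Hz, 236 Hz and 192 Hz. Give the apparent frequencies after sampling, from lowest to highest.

12 Hz, 20 Hz, 24 Hz

fs/2 = 28 Hz.
188 Hz mod fs = 20 Hz.
20 Hz ≤ fs/2 = 28 Hz, appears at 20 Hz.
92 Hz mod fs = 36 Hz.
36 Hz > fs/2 = 28 Hz, folds to fs − 36 Hz = 20 Hz.
236 Hz mod fs = 12 Hz.
12 Hz ≤ fs/2 = 28 Hz, appears at 12 Hz.
192 Hz mod fs = 24 Hz.
24 Hz ≤ fs/2 = 28 Hz, appears at 24 Hz.
Distinct values: {12 Hz, 20 Hz, 24 Hz}.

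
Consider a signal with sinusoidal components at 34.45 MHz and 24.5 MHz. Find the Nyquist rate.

Highest-frequency component: 34.45 MHz.
Nyquist rate = 2 × 34.45 MHz = 68.9 MHz.

68.9 MHz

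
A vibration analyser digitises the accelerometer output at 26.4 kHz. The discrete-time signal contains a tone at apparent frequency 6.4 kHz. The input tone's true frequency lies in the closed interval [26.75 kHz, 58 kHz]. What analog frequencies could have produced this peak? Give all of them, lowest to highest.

32.8 kHz, 46.4 kHz

Frequencies that alias to 6.4 kHz are k·fs ± 6.4 kHz for integer k ≥ 0.
k=0: 6.4 kHz.
k=1: 20 kHz, 32.8 kHz.
k=2: 46.4 kHz, 59.2 kHz.
k=3: 72.8 kHz, 85.6 kHz.
Within [26.75 kHz, 58 kHz]: 32.8 kHz, 46.4 kHz.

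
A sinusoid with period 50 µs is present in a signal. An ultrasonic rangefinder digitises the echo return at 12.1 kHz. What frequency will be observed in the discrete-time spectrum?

4.2 kHz

T = 50 µs → f = 1/T = 20 kHz.
20 kHz mod fs = 7.9 kHz.
7.9 kHz > fs/2 = 6.05 kHz, folds to fs − 7.9 kHz = 4.2 kHz.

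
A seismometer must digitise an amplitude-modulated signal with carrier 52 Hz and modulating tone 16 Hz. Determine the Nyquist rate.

AM sidebands sit at fc ± fm = 36 Hz and 68 Hz.
Highest-frequency component: 68 Hz.
Nyquist rate = 2 × 68 Hz = 136 Hz.

136 Hz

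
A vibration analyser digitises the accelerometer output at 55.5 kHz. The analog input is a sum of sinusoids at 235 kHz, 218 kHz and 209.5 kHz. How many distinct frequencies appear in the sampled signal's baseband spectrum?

fs/2 = 27.75 kHz.
235 kHz mod fs = 13 kHz.
13 kHz ≤ fs/2 = 27.75 kHz, appears at 13 kHz.
218 kHz mod fs = 51.5 kHz.
51.5 kHz > fs/2 = 27.75 kHz, folds to fs − 51.5 kHz = 4 kHz.
209.5 kHz mod fs = 43 kHz.
43 kHz > fs/2 = 27.75 kHz, folds to fs − 43 kHz = 12.5 kHz.
Distinct values: {4 kHz, 12.5 kHz, 13 kHz} → 3.

3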